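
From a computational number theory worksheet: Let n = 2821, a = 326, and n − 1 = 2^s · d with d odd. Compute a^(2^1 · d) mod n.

n − 1 = 2820 = 2^2 · 705, so s = 2 and d = 705.
Repeated squaring mod 2821: 326^1 ≡ 326, 326^2 ≡ 1899, 326^4 ≡ 963, 326^8 ≡ 2081, 326^16 ≡ 326, 326^32 ≡ 1899, 326^64 ≡ 963, 326^128 ≡ 2081, 326^256 ≡ 326, 326^512 ≡ 1899.
705 = 512 + 128 + 64 + 1, so 326^705 ≡ 1899·2081·963·326 ≡ 1 (mod 2821).
x_0 = 1.
x_1 = 1^2 mod 2821 = 1.

1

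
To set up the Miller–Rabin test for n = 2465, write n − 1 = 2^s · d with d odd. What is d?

77

Halving: 2464 → 1232 → 616 → 308 → 154 → 77; 77 is odd.
So 2464 = 2^5 · 77.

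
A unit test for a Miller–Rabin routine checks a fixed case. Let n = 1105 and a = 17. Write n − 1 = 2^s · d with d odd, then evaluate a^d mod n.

272

n − 1 = 1104 = 2^4 · 69, so s = 4 and d = 69.
17^69 mod 1105 = 272.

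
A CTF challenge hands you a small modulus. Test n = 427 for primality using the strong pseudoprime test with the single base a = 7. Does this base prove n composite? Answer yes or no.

n − 1 = 426 = 2^1 · 213, so s = 1 and d = 213.
x_0 = 7^213 mod 427 = 84.
x_0 ∉ {1, 426} and s = 1, so 7 is a Miller–Rabin witness and 427 is composite.

yes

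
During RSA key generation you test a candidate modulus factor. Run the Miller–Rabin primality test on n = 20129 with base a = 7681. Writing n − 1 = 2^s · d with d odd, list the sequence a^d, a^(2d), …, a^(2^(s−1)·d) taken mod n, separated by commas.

n − 1 = 20128 = 2^5 · 629, so s = 5 and d = 629.
x_0 = 7681^629 mod 20129 = 1.
x_1 = 1^2 mod 20129 = 1.
x_2 = 1^2 mod 20129 = 1.
x_3 = 1^2 mod 20129 = 1.
x_4 = 1^2 mod 20129 = 1.

1, 1, 1, 1, 1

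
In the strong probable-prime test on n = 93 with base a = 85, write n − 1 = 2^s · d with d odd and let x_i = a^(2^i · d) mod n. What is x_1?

n − 1 = 92 = 2^2 · 23, so s = 2 and d = 23.
x_0 = 85^23 mod 93 = 46.
x_1 = 46^2 mod 93 = 70.

70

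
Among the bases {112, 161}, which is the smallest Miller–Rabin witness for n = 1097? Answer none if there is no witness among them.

n − 1 = 1096 = 2^3 · 137, so s = 3 and d = 137.
Base 112: x_0 = 112^137 mod 1097 = 79. x_0 is neither 1 nor 1096, so continue squaring. x_1 = 79^2 mod 1097 = 756. x_2 = 756^2 mod 1097 = 1096. x_2 ≡ −1, so 112 is not a witness.
Base 161: x_0 = 161^137 mod 1097 = 611. x_0 is neither 1 nor 1096, so continue squaring. x_1 = 611^2 mod 1097 = 341. x_2 = 341^2 mod 1097 = 1096. x_2 ≡ −1, so 161 is not a witness.
No listed base is a witness for 1097.

none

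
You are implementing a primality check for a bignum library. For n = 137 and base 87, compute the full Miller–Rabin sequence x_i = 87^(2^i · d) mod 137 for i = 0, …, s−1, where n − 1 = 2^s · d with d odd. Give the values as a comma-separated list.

n − 1 = 136 = 2^3 · 17, so s = 3 and d = 17.
x_0 = 87^17 mod 137 = 136.
x_1 = 136^2 mod 137 = 1.
x_2 = 1^2 mod 137 = 1.

136, 1, 1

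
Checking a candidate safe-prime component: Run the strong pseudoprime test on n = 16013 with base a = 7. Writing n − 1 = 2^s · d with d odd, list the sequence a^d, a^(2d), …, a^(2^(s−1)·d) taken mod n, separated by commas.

n − 1 = 16012 = 2^2 · 4003, so s = 2 and d = 4003.
x_0 = 7^4003 mod 16013 = 570.
x_1 = 570^2 mod 16013 = 4640.

570, 4640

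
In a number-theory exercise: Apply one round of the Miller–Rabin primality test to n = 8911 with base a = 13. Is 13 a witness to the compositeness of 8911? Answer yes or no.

n − 1 = 8910 = 2^1 · 4455, so s = 1 and d = 4455.
x_0 = 13^4455 mod 8911 = 8910.
x_0 = 8910 ≡ −1, so 13 is not a witness.

no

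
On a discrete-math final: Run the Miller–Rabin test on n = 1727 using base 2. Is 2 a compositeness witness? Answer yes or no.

yes

n − 1 = 1726 = 2^1 · 863, so s = 1 and d = 863.
x_0 = 2^863 mod 1727 = 910.
x_0 ∉ {1, 1726} and s = 1, so 2 is a Miller–Rabin witness and 1727 is composite.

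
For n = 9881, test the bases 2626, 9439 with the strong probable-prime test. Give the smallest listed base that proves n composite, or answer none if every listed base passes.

none

n − 1 = 9880 = 2^3 · 1235, so s = 3 and d = 1235.
Base 2626: x_0 = 2626^1235 mod 9881 = 2715. x_0 is neither 1 nor 9880, so continue squaring. x_1 = 2715^2 mod 9881 = 9880. x_1 ≡ −1, so 2626 is not a witness.
Base 9439: x_0 = 9439^1235 mod 9881 = 7166. x_0 is neither 1 nor 9880, so continue squaring. x_1 = 7166^2 mod 9881 = 9880. x_1 ≡ −1, so 9439 is not a witness.
No listed base is a witness for 9881.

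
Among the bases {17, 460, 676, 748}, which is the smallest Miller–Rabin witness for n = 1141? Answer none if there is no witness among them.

n − 1 = 1140 = 2^2 · 285, so s = 2 and d = 285.
Base 17: x_0 = 17^285 mod 1141 = 125. x_0 is neither 1 nor 1140, so continue squaring. x_1 = 125^2 mod 1141 = 792. Reached i = s−1 = 1 without hitting −1: 17 is a Miller–Rabin witness and 1141 is composite.
Base 460: x_0 = 460^285 mod 1141 = 566. x_0 is neither 1 nor 1140, so continue squaring. x_1 = 566^2 mod 1141 = 876. Reached i = s−1 = 1 without hitting −1: 460 is a Miller–Rabin witness and 1141 is composite.
Base 676: x_0 = 676^285 mod 1141 = 624. x_0 is neither 1 nor 1140, so continue squaring. x_1 = 624^2 mod 1141 = 295. Reached i = s−1 = 1 without hitting −1: 676 is a Miller–Rabin witness and 1141 is composite.
Base 748: x_0 = 748^285 mod 1141 = 713. x_0 is neither 1 nor 1140, so continue squaring. x_1 = 713^2 mod 1141 = 624. Reached i = s−1 = 1 without hitting −1: 748 is a Miller–Rabin witness and 1141 is composite.
The smallest witness among the given bases is 17.

17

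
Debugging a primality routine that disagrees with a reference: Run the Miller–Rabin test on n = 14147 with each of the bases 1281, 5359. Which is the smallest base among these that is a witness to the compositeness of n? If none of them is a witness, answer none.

1281

n − 1 = 14146 = 2^1 · 7073, so s = 1 and d = 7073.
Base 1281: x_0 = 1281^7073 mod 14147 = 1904. x_0 ∉ {1, 14146} and s = 1, so 1281 is a Miller–Rabin witness and 14147 is composite.
Base 5359: x_0 = 5359^7073 mod 14147 = 11986. x_0 ∉ {1, 14146} and s = 1, so 5359 is a Miller–Rabin witness and 14147 is composite.
The smallest witness among the given bases is 1281.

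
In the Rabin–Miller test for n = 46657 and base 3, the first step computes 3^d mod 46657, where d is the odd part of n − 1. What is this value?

n − 1 = 46656 = 2^6 · 729, so s = 6 and d = 729.
Repeated squaring mod 46657: 3^1 ≡ 3, 3^2 ≡ 9, 3^4 ≡ 81, 3^8 ≡ 6561, 3^16 ≡ 28967, 3^32 ≡ 7601, 3^64 ≡ 13835, 3^128 ≡ 20211, 3^256 ≡ 2486, 3^512 ≡ 21472.
729 = 512 + 128 + 64 + 16 + 8 + 1, so 3^729 ≡ 21472·20211·13835·28967·6561·3 ≡ 19683 (mod 46657).

19683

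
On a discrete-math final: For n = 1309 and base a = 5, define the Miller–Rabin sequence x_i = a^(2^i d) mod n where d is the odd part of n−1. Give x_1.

372

n − 1 = 1308 = 2^2 · 327, so s = 2 and d = 327.
x_0 = 5^327 mod 1309 = 146.
x_1 = 146^2 mod 1309 = 372.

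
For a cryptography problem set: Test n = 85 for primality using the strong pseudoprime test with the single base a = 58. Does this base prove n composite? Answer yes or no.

yes

n − 1 = 84 = 2^2 · 21, so s = 2 and d = 21.
x_0 = 58^21 mod 85 = 28.
x_0 is neither 1 nor 84, so continue squaring.
x_1 = 28^2 mod 85 = 19.
Reached i = s−1 = 1 without hitting −1: 58 is a Miller–Rabin witness and 85 is composite.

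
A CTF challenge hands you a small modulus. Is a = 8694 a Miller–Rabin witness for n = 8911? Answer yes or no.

yes

n − 1 = 8910 = 2^1 · 4455, so s = 1 and d = 4455.
x_0 = 8694^4455 mod 8911 = 1540.
x_0 ∉ {1, 8910} and s = 1, so 8694 is a Miller–Rabin witness and 8911 is composite.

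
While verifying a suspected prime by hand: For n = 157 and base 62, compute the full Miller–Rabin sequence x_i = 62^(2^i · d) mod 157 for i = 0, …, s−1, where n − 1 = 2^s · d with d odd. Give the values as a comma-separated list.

28, 156

n − 1 = 156 = 2^2 · 39, so s = 2 and d = 39.
x_0 = 62^39 mod 157 = 28.
x_1 = 28^2 mod 157 = 156.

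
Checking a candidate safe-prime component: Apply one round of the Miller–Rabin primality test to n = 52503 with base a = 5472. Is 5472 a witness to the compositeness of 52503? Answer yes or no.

n − 1 = 52502 = 2^1 · 26251, so s = 1 and d = 26251.
x_0 = 5472^26251 mod 52503 = 2634.
x_0 ∉ {1, 52502} and s = 1, so 5472 is a Miller–Rabin witness and 52503 is composite.

yes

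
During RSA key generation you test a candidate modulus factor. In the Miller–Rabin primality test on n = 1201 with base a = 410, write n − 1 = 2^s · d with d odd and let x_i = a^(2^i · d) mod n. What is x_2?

49

n − 1 = 1200 = 2^4 · 75, so s = 4 and d = 75.
x_0 = 410^75 mod 1201 = 1097.
x_1 = 1097^2 mod 1201 = 7.
x_2 = 7^2 mod 1201 = 49.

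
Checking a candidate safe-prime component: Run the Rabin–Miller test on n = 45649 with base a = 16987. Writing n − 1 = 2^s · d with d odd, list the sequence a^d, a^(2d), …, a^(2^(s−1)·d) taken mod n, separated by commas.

11833, 14406, 12482, 287

n − 1 = 45648 = 2^4 · 2853, so s = 4 and d = 2853.
x_0 = 16987^2853 mod 45649 = 11833.
x_1 = 11833^2 mod 45649 = 14406.
x_2 = 14406^2 mod 45649 = 12482.
x_3 = 12482^2 mod 45649 = 287.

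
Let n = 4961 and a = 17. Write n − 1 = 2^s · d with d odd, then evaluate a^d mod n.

4630

n − 1 = 4960 = 2^5 · 155, so s = 5 and d = 155.
17^155 mod 4961 = 4630.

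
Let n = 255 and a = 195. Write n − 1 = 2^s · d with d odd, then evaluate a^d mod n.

n − 1 = 254 = 2^1 · 127, so s = 1 and d = 127.
195^127 mod 255 = 15.

15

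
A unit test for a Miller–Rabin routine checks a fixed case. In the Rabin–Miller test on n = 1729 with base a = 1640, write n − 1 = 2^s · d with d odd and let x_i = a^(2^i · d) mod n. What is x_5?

n − 1 = 1728 = 2^6 · 27, so s = 6 and d = 27.
By repeated squaring, 1640^27 ≡ 1464 (mod 1729).
x_0 = 1464.
x_1 = 1464^2 mod 1729 = 1065.
x_2 = 1065^2 mod 1729 = 1.
x_3 = 1^2 mod 1729 = 1.
x_4 = 1^2 mod 1729 = 1.
x_5 = 1^2 mod 1729 = 1.

1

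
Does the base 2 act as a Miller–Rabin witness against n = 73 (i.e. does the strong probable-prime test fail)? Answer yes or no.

n − 1 = 72 = 2^3 · 9, so s = 3 and d = 9.
Repeated squaring mod 73: 2^1 ≡ 2, 2^2 ≡ 4, 2^4 ≡ 16, 2^8 ≡ 37.
9 = 8 + 1, so 2^9 ≡ 37·2 ≡ 1 (mod 73).
x_0 = 2^9 mod 73 = 1.
x_0 = 1, so 2 is not a witness.

no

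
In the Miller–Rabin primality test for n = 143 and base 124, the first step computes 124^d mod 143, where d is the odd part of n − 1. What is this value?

n − 1 = 142 = 2^1 · 71, so s = 1 and d = 71.
124^71 mod 143 = 80.

80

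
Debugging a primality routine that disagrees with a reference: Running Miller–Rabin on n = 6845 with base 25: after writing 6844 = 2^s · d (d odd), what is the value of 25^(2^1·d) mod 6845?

n − 1 = 6844 = 2^2 · 1711, so s = 2 and d = 1711.
x_0 = 25^1711 mod 6845 = 4280.
x_1 = 4280^2 mod 6845 = 1180.

1180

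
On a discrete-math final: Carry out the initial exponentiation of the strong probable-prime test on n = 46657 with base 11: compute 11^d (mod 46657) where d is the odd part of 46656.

n − 1 = 46656 = 2^6 · 729, so s = 6 and d = 729.
11^729 mod 46657 = 42882.

42882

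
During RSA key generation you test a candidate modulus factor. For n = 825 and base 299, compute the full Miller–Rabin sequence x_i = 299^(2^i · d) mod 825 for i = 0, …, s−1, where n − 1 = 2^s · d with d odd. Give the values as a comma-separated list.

74, 526, 301

n − 1 = 824 = 2^3 · 103, so s = 3 and d = 103.
x_0 = 299^103 mod 825 = 74.
x_1 = 74^2 mod 825 = 526.
x_2 = 526^2 mod 825 = 301.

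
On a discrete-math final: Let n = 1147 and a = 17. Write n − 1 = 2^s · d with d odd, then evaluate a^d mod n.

356

n − 1 = 1146 = 2^1 · 573, so s = 1 and d = 573.
Repeated squaring mod 1147: 17^1 ≡ 17, 17^2 ≡ 289, 17^4 ≡ 937, 17^8 ≡ 514, 17^16 ≡ 386, 17^32 ≡ 1033, 17^64 ≡ 379, 17^128 ≡ 266, 17^256 ≡ 789, 17^512 ≡ 847.
573 = 512 + 32 + 16 + 8 + 4 + 1, so 17^573 ≡ 847·1033·386·514·937·17 ≡ 356 (mod 1147).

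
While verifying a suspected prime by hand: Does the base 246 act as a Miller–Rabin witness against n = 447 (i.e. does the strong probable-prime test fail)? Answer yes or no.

yes

n − 1 = 446 = 2^1 · 223, so s = 1 and d = 223.
x_0 = 246^223 mod 447 = 201.
x_0 ∉ {1, 446} and s = 1, so 246 is a Miller–Rabin witness and 447 is composite.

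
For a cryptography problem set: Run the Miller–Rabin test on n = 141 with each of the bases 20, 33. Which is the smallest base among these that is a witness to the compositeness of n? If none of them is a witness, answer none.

20

n − 1 = 140 = 2^2 · 35, so s = 2 and d = 35.
Base 20: x_0 = 20^35 mod 141 = 11. x_0 is neither 1 nor 140, so continue squaring. x_1 = 11^2 mod 141 = 121. Reached i = s−1 = 1 without hitting −1: 20 is a Miller–Rabin witness and 141 is composite.
Base 33: x_0 = 33^35 mod 141 = 69. x_0 is neither 1 nor 140, so continue squaring. x_1 = 69^2 mod 141 = 108. Reached i = s−1 = 1 without hitting −1: 33 is a Miller–Rabin witness and 141 is composite.
The smallest witness among the given bases is 20.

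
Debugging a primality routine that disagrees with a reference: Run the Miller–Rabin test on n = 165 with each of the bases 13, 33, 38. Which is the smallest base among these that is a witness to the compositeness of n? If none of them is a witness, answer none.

n − 1 = 164 = 2^2 · 41, so s = 2 and d = 41.
Base 13: x_0 = 13^41 mod 165 = 13. x_0 is neither 1 nor 164, so continue squaring. x_1 = 13^2 mod 165 = 4. Reached i = s−1 = 1 without hitting −1: 13 is a Miller–Rabin witness and 165 is composite.
Base 33: x_0 = 33^41 mod 165 = 33. x_0 is neither 1 nor 164, so continue squaring. x_1 = 33^2 mod 165 = 99. Reached i = s−1 = 1 without hitting −1: 33 is a Miller–Rabin witness and 165 is composite.
Base 38: x_0 = 38^41 mod 165 = 38. x_0 is neither 1 nor 164, so continue squaring. x_1 = 38^2 mod 165 = 124. Reached i = s−1 = 1 without hitting −1: 38 is a Miller–Rabin witness and 165 is composite.
The smallest witness among the given bases is 13.

13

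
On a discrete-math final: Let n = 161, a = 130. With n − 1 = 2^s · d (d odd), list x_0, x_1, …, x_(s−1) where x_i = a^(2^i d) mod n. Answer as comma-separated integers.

30, 95, 9, 81, 121

n − 1 = 160 = 2^5 · 5, so s = 5 and d = 5.
x_0 = 130^5 mod 161 = 30.
x_1 = 30^2 mod 161 = 95.
x_2 = 95^2 mod 161 = 9.
x_3 = 9^2 mod 161 = 81.
x_4 = 81^2 mod 161 = 121.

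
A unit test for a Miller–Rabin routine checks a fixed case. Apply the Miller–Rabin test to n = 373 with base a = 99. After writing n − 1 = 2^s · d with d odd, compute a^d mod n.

n − 1 = 372 = 2^2 · 93, so s = 2 and d = 93.
99^93 mod 373 = 104.

104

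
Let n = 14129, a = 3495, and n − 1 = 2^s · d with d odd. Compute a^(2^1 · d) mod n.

11867

n − 1 = 14128 = 2^4 · 883, so s = 4 and d = 883.
x_0 = 3495^883 mod 14129 = 5618.
x_1 = 5618^2 mod 14129 = 11867.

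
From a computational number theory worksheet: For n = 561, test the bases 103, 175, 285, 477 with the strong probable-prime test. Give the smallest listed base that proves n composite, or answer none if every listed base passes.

n − 1 = 560 = 2^4 · 35, so s = 4 and d = 35.
Base 103: x_0 = 103^35 mod 561 = 1. x_0 = 1, so 103 is not a witness.
Base 175: x_0 = 175^35 mod 561 = 142. x_0 is neither 1 nor 560, so continue squaring. x_1 = 142^2 mod 561 = 529. x_2 = 529^2 mod 561 = 463. x_3 = 463^2 mod 561 = 67. Reached i = s−1 = 3 without hitting −1: 175 is a Miller–Rabin witness and 561 is composite.
Base 285: x_0 = 285^35 mod 561 = 21. x_0 is neither 1 nor 560, so continue squaring. x_1 = 21^2 mod 561 = 441. x_2 = 441^2 mod 561 = 375. x_3 = 375^2 mod 561 = 375. Reached i = s−1 = 3 without hitting −1: 285 is a Miller–Rabin witness and 561 is composite.
Base 477: x_0 = 477^35 mod 561 = 375. x_0 is neither 1 nor 560, so continue squaring. x_1 = 375^2 mod 561 = 375. x_2 = 375^2 mod 561 = 375. x_3 = 375^2 mod 561 = 375. Reached i = s−1 = 3 without hitting −1: 477 is a Miller–Rabin witness and 561 is composite.
The smallest witness among the given bases is 175.

175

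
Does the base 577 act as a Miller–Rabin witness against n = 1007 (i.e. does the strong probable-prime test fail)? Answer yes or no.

yes

n − 1 = 1006 = 2^1 · 503, so s = 1 and d = 503.
Repeated squaring mod 1007: 577^1 ≡ 577, 577^2 ≡ 619, 577^4 ≡ 501, 577^8 ≡ 258, 577^16 ≡ 102, 577^32 ≡ 334, 577^64 ≡ 786, 577^128 ≡ 505, 577^256 ≡ 254.
503 = 256 + 128 + 64 + 32 + 16 + 4 + 2 + 1, so 577^503 ≡ 254·505·786·334·102·501·619·577 ≡ 201 (mod 1007).
x_0 = 577^503 mod 1007 = 201.
x_0 ∉ {1, 1006} and s = 1, so 577 is a Miller–Rabin witness and 1007 is composite.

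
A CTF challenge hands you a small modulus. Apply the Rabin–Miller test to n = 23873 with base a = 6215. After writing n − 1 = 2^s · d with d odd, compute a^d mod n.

8808

n − 1 = 23872 = 2^6 · 373, so s = 6 and d = 373.
Repeated squaring mod 23873: 6215^1 ≡ 6215, 6215^2 ≡ 23584, 6215^4 ≡ 11902, 6215^8 ≡ 19095, 6215^16 ≡ 6696, 6215^32 ≡ 2922, 6215^64 ≡ 15423, 6215^128 ≡ 22230, 6215^256 ≡ 1800.
373 = 256 + 64 + 32 + 16 + 4 + 1, so 6215^373 ≡ 1800·15423·2922·6696·11902·6215 ≡ 8808 (mod 23873).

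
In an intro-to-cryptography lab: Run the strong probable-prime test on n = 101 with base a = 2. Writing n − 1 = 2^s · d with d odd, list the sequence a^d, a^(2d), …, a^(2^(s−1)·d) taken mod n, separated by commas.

10, 100

n − 1 = 100 = 2^2 · 25, so s = 2 and d = 25.
x_0 = 2^25 mod 101 = 10.
x_1 = 10^2 mod 101 = 100.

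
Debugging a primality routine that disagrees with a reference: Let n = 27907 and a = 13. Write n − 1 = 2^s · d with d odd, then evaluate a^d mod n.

2945

n − 1 = 27906 = 2^1 · 13953, so s = 1 and d = 13953.
Repeated squaring mod 27907: 13^1 ≡ 13, 13^2 ≡ 169, 13^4 ≡ 654, 13^8 ≡ 9111, 13^16 ≡ 14903, 13^32 ≡ 15503, 13^64 ≡ 7925, 13^128 ≡ 14875, 13^256 ≡ 18929, 13^512 ≡ 9068, 13^1024 ≡ 14602, 13^2048 ≡ 8924, 13^4096 ≡ 19105, 13^8192 ≡ 5372.
13953 = 8192 + 4096 + 1024 + 512 + 128 + 1, so 13^13953 ≡ 5372·19105·14602·9068·14875·13 ≡ 2945 (mod 27907).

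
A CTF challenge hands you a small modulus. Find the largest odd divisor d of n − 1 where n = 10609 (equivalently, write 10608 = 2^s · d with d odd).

Halving: 10608 → 5304 → 2652 → 1326 → 663; 663 is odd.
So 10608 = 2^4 · 663.

663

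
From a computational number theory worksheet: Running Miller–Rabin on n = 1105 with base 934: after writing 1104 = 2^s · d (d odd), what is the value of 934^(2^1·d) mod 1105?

n − 1 = 1104 = 2^4 · 69, so s = 4 and d = 69.
x_0 = 934^69 mod 1105 = 424.
x_1 = 424^2 mod 1105 = 766.

766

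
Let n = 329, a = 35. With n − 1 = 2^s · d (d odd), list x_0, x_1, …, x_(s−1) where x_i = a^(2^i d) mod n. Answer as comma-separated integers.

245, 147, 224

n − 1 = 328 = 2^3 · 41, so s = 3 and d = 41.
x_0 = 35^41 mod 329 = 245.
x_1 = 245^2 mod 329 = 147.
x_2 = 147^2 mod 329 = 224.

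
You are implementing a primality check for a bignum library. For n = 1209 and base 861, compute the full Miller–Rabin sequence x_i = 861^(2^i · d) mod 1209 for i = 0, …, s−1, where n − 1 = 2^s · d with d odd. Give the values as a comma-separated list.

n − 1 = 1208 = 2^3 · 151, so s = 3 and d = 151.
x_0 = 861^151 mod 1209 = 861.
x_1 = 861^2 mod 1209 = 204.
x_2 = 204^2 mod 1209 = 510.

861, 204, 510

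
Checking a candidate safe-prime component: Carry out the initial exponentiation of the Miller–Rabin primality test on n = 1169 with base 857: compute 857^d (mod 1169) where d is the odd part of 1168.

864

n − 1 = 1168 = 2^4 · 73, so s = 4 and d = 73.
857^73 mod 1169 = 864.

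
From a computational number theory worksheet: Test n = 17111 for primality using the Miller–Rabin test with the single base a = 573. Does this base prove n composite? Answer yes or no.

no

n − 1 = 17110 = 2^1 · 8555, so s = 1 and d = 8555.
Repeated squaring mod 17111: 573^1 ≡ 573, 573^2 ≡ 3220, 573^4 ≡ 16245, 573^8 ≡ 14183, 573^16 ≡ 573, 573^32 ≡ 3220, 573^64 ≡ 16245, 573^128 ≡ 14183, 573^256 ≡ 573, 573^512 ≡ 3220, 573^1024 ≡ 16245, 573^2048 ≡ 14183, 573^4096 ≡ 573, 573^8192 ≡ 3220.
8555 = 8192 + 256 + 64 + 32 + 8 + 2 + 1, so 573^8555 ≡ 3220·573·16245·3220·14183·3220·573 ≡ 1 (mod 17111).
x_0 = 573^8555 mod 17111 = 1.
x_0 = 1, so 573 is not a witness.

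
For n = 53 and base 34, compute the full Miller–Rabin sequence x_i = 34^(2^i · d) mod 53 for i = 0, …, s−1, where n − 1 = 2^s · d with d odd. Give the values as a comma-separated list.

23, 52

n − 1 = 52 = 2^2 · 13, so s = 2 and d = 13.
x_0 = 34^13 mod 53 = 23.
x_1 = 23^2 mod 53 = 52.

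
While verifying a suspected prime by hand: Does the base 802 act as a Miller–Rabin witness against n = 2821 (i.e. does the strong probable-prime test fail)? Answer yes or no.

n − 1 = 2820 = 2^2 · 705, so s = 2 and d = 705.
Repeated squaring mod 2821: 802^1 ≡ 802, 802^2 ≡ 16, 802^4 ≡ 256, 802^8 ≡ 653, 802^16 ≡ 438, 802^32 ≡ 16, 802^64 ≡ 256, 802^128 ≡ 653, 802^256 ≡ 438, 802^512 ≡ 16.
705 = 512 + 128 + 64 + 1, so 802^705 ≡ 16·653·256·802 ≡ 92 (mod 2821).
x_0 = 802^705 mod 2821 = 92.
x_0 is neither 1 nor 2820, so continue squaring.
x_1 = 92^2 mod 2821 = 1.
x_1 = 1 but x_0 ≠ ±1, a nontrivial square root of 1 — 802 is a witness and 2821 is composite.

yes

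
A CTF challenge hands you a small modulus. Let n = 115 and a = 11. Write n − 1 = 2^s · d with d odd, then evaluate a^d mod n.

86

n − 1 = 114 = 2^1 · 57, so s = 1 and d = 57.
11^57 mod 115 = 86.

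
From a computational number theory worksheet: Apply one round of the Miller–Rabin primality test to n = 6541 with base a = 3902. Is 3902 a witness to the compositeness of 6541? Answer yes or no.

n − 1 = 6540 = 2^2 · 1635, so s = 2 and d = 1635.
x_0 = 3902^1635 mod 6541 = 6540.
x_0 = 6540 ≡ −1, so 3902 is not a witness.

no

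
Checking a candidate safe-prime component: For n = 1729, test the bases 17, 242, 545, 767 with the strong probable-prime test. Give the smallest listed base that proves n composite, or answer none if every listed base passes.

17

n − 1 = 1728 = 2^6 · 27, so s = 6 and d = 27.
Base 17: x_0 = 17^27 mod 1729 = 818. x_0 is neither 1 nor 1728, so continue squaring. x_1 = 818^2 mod 1729 = 1. x_1 = 1 but x_0 ≠ ±1, a nontrivial square root of 1 — 17 is a witness and 1729 is composite.
Base 242: x_0 = 242^27 mod 1729 = 512. x_0 is neither 1 nor 1728, so continue squaring. x_1 = 512^2 mod 1729 = 1065. x_2 = 1065^2 mod 1729 = 1. x_2 = 1 but x_1 ≠ ±1, a nontrivial square root of 1 — 242 is a witness and 1729 is composite.
Base 545: x_0 = 545^27 mod 1729 = 1728. x_0 = 1728 ≡ −1, so 545 is not a witness.
Base 767: x_0 = 767^27 mod 1729 = 533. x_0 is neither 1 nor 1728, so continue squaring. x_1 = 533^2 mod 1729 = 533. x_2 = 533^2 mod 1729 = 533. x_3 = 533^2 mod 1729 = 533. x_4 = 533^2 mod 1729 = 533. x_5 = 533^2 mod 1729 = 533. Reached i = s−1 = 5 without hitting −1: 767 is a Miller–Rabin witness and 1729 is composite.
The smallest witness among the given bases is 17.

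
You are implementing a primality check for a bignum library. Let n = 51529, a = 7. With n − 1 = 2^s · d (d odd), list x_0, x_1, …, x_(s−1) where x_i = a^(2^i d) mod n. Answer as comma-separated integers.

49941, 48352, 45174

n − 1 = 51528 = 2^3 · 6441, so s = 3 and d = 6441.
x_0 = 7^6441 mod 51529 = 49941.
x_1 = 49941^2 mod 51529 = 48352.
x_2 = 48352^2 mod 51529 = 45174.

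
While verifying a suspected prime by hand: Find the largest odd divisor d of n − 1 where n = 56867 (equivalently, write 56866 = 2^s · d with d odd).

28433

Halving: 56866 → 28433; 28433 is odd.
So 56866 = 2^1 · 28433.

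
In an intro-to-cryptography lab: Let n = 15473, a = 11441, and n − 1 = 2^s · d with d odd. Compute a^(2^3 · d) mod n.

n − 1 = 15472 = 2^4 · 967, so s = 4 and d = 967.
x_0 = 11441^967 mod 15473 = 2105.
x_1 = 2105^2 mod 15473 = 5747.
x_2 = 5747^2 mod 15473 = 8627.
x_3 = 8627^2 mod 15473 = 15472.

15472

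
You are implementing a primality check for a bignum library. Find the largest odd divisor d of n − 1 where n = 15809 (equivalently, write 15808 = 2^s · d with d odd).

Halving: 15808 → 7904 → 3952 → 1976 → 988 → 494 → 247; 247 is odd.
So 15808 = 2^6 · 247.

247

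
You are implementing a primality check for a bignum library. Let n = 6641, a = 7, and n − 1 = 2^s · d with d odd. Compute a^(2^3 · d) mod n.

n − 1 = 6640 = 2^4 · 415, so s = 4 and d = 415.
x_0 = 7^415 mod 6641 = 6371.
x_1 = 6371^2 mod 6641 = 6490.
x_2 = 6490^2 mod 6641 = 2878.
x_3 = 2878^2 mod 6641 = 1557.

1557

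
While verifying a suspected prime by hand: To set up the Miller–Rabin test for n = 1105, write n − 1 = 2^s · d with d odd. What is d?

Halving: 1104 → 552 → 276 → 138 → 69; 69 is odd.
So 1104 = 2^4 · 69.

69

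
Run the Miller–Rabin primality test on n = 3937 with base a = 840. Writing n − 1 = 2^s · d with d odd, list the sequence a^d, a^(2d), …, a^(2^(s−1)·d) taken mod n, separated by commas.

27, 729, 3883, 2916, 3073

n − 1 = 3936 = 2^5 · 123, so s = 5 and d = 123.
x_0 = 840^123 mod 3937 = 27.
x_1 = 27^2 mod 3937 = 729.
x_2 = 729^2 mod 3937 = 3883.
x_3 = 3883^2 mod 3937 = 2916.
x_4 = 2916^2 mod 3937 = 3073.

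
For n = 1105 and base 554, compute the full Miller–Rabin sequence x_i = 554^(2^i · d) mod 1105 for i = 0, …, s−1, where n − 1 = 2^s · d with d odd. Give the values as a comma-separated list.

1009, 376, 1041, 781

n − 1 = 1104 = 2^4 · 69, so s = 4 and d = 69.
x_0 = 554^69 mod 1105 = 1009.
x_1 = 1009^2 mod 1105 = 376.
x_2 = 376^2 mod 1105 = 1041.
x_3 = 1041^2 mod 1105 = 781.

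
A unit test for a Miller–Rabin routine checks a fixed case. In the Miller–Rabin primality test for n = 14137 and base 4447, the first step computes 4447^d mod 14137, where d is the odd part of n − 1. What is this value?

12136

n − 1 = 14136 = 2^3 · 1767, so s = 3 and d = 1767.
4447^1767 mod 14137 = 12136.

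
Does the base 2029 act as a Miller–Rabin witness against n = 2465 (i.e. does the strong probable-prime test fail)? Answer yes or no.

n − 1 = 2464 = 2^5 · 77, so s = 5 and d = 77.
x_0 = 2029^77 mod 2465 = 724.
x_0 is neither 1 nor 2464, so continue squaring.
x_1 = 724^2 mod 2465 = 1596.
x_2 = 1596^2 mod 2465 = 871.
x_3 = 871^2 mod 2465 = 1886.
x_4 = 1886^2 mod 2465 = 1.
x_4 = 1 but x_3 ≠ ±1, a nontrivial square root of 1 — 2029 is a witness and 2465 is composite.

yes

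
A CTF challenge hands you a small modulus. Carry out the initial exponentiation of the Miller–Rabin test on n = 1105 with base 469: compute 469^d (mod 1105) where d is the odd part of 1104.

n − 1 = 1104 = 2^4 · 69, so s = 4 and d = 69.
469^69 mod 1105 = 924.

924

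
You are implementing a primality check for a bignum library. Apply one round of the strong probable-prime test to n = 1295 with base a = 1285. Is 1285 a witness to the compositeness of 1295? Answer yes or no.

yes

n − 1 = 1294 = 2^1 · 647, so s = 1 and d = 647.
x_0 = 1285^647 mod 1295 = 1010.
x_0 ∉ {1, 1294} and s = 1, so 1285 is a Miller–Rabin witness and 1295 is composite.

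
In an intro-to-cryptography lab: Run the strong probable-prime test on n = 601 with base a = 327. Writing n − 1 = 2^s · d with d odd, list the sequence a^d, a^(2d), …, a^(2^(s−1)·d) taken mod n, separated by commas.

163, 125, 600

n − 1 = 600 = 2^3 · 75, so s = 3 and d = 75.
x_0 = 327^75 mod 601 = 163.
x_1 = 163^2 mod 601 = 125.
x_2 = 125^2 mod 601 = 600.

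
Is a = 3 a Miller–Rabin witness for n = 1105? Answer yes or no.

yes

n − 1 = 1104 = 2^4 · 69, so s = 4 and d = 69.
Repeated squaring mod 1105: 3^1 ≡ 3, 3^2 ≡ 9, 3^4 ≡ 81, 3^8 ≡ 1036, 3^16 ≡ 341, 3^32 ≡ 256, 3^64 ≡ 341.
69 = 64 + 4 + 1, so 3^69 ≡ 341·81·3 ≡ 1093 (mod 1105).
x_0 = 3^69 mod 1105 = 1093.
x_0 is neither 1 nor 1104, so continue squaring.
x_1 = 1093^2 mod 1105 = 144.
x_2 = 144^2 mod 1105 = 846.
x_3 = 846^2 mod 1105 = 781.
Reached i = s−1 = 3 without hitting −1: 3 is a Miller–Rabin witness and 1105 is composite.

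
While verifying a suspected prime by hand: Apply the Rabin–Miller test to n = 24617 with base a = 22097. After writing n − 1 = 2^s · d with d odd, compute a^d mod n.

n − 1 = 24616 = 2^3 · 3077, so s = 3 and d = 3077.
22097^3077 mod 24617 = 4073.

4073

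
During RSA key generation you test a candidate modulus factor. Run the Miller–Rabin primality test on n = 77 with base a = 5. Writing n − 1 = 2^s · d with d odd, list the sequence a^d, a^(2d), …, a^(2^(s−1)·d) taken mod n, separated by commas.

75, 4

n − 1 = 76 = 2^2 · 19, so s = 2 and d = 19.
x_0 = 5^19 mod 77 = 75.
x_1 = 75^2 mod 77 = 4.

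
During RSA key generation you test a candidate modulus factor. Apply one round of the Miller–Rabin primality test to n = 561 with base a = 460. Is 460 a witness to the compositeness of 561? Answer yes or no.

n − 1 = 560 = 2^4 · 35, so s = 4 and d = 35.
Repeated squaring mod 561: 460^1 ≡ 460, 460^2 ≡ 103, 460^4 ≡ 511, 460^8 ≡ 256, 460^16 ≡ 460, 460^32 ≡ 103.
35 = 32 + 2 + 1, so 460^35 ≡ 103·103·460 ≡ 1 (mod 561).
x_0 = 460^35 mod 561 = 1.
x_0 = 1, so 460 is not a witness.

no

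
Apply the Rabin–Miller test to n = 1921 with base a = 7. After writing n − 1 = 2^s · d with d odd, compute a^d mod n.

n − 1 = 1920 = 2^7 · 15, so s = 7 and d = 15.
Repeated squaring mod 1921: 7^1 ≡ 7, 7^2 ≡ 49, 7^4 ≡ 480, 7^8 ≡ 1801.
15 = 8 + 4 + 2 + 1, so 7^15 ≡ 1801·480·49·7 ≡ 685 (mod 1921).

685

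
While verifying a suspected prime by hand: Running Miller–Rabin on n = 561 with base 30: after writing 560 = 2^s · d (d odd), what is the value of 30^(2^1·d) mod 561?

n − 1 = 560 = 2^4 · 35, so s = 4 and d = 35.
x_0 = 30^35 mod 561 = 21.
x_1 = 21^2 mod 561 = 441.

441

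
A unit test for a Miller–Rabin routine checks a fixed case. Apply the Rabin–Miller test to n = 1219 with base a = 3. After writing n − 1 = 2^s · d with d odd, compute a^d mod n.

n − 1 = 1218 = 2^1 · 609, so s = 1 and d = 609.
3^609 mod 1219 = 403.

403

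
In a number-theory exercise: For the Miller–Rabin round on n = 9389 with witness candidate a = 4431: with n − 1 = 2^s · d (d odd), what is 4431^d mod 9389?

4947

n − 1 = 9388 = 2^2 · 2347, so s = 2 and d = 2347.
Repeated squaring mod 9389: 4431^1 ≡ 4431, 4431^2 ≡ 1362, 4431^4 ≡ 5411, 4431^8 ≡ 4019, 4431^16 ≡ 3281, 4431^32 ≡ 5167, 4431^64 ≡ 4962, 4431^128 ≡ 3486, 4431^256 ≡ 2830, 4431^512 ≡ 83, 4431^1024 ≡ 6889, 4431^2048 ≡ 6315.
2347 = 2048 + 256 + 32 + 8 + 2 + 1, so 4431^2347 ≡ 6315·2830·5167·4019·1362·4431 ≡ 4947 (mod 9389).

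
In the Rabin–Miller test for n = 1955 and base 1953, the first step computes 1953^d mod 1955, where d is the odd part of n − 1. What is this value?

1443

n − 1 = 1954 = 2^1 · 977, so s = 1 and d = 977.
1953^977 mod 1955 = 1443.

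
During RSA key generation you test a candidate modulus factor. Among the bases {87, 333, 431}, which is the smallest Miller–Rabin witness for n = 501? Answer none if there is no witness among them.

87

n − 1 = 500 = 2^2 · 125, so s = 2 and d = 125.
Base 87: x_0 = 87^125 mod 501 = 33. x_0 is neither 1 nor 500, so continue squaring. x_1 = 33^2 mod 501 = 87. Reached i = s−1 = 1 without hitting −1: 87 is a Miller–Rabin witness and 501 is composite.
Base 333: x_0 = 333^125 mod 501 = 333. x_0 is neither 1 nor 500, so continue squaring. x_1 = 333^2 mod 501 = 168. Reached i = s−1 = 1 without hitting −1: 333 is a Miller–Rabin witness and 501 is composite.
Base 431: x_0 = 431^125 mod 501 = 461. x_0 is neither 1 nor 500, so continue squaring. x_1 = 461^2 mod 501 = 97. Reached i = s−1 = 1 without hitting −1: 431 is a Miller–Rabin witness and 501 is composite.
The smallest witness among the given bases is 87.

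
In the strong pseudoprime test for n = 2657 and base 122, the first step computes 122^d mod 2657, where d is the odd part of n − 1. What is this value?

163

n − 1 = 2656 = 2^5 · 83, so s = 5 and d = 83.
Repeated squaring mod 2657: 122^1 ≡ 122, 122^2 ≡ 1599, 122^4 ≡ 767, 122^8 ≡ 1092, 122^16 ≡ 2128, 122^32 ≡ 856, 122^64 ≡ 2061.
83 = 64 + 16 + 2 + 1, so 122^83 ≡ 2061·2128·1599·122 ≡ 163 (mod 2657).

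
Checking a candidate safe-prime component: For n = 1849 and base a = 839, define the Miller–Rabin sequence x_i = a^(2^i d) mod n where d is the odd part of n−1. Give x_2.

474

n − 1 = 1848 = 2^3 · 231, so s = 3 and d = 231.
x_0 = 839^231 mod 1849 = 343.
x_1 = 343^2 mod 1849 = 1162.
x_2 = 1162^2 mod 1849 = 474.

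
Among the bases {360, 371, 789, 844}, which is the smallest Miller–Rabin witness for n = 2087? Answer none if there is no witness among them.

n − 1 = 2086 = 2^1 · 1043, so s = 1 and d = 1043.
Base 360: x_0 = 360^1043 mod 2087 = 2086. x_0 = 2086 ≡ −1, so 360 is not a witness.
Base 371: x_0 = 371^1043 mod 2087 = 1. x_0 = 1, so 371 is not a witness.
Base 789: x_0 = 789^1043 mod 2087 = 1. x_0 = 1, so 789 is not a witness.
Base 844: x_0 = 844^1043 mod 2087 = 2086. x_0 = 2086 ≡ −1, so 844 is not a witness.
No listed base is a witness for 2087.

none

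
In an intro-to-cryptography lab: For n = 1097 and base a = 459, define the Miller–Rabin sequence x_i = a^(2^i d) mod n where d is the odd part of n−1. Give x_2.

1096

n − 1 = 1096 = 2^3 · 137, so s = 3 and d = 137.
x_0 = 459^137 mod 1097 = 486.
x_1 = 486^2 mod 1097 = 341.
x_2 = 341^2 mod 1097 = 1096.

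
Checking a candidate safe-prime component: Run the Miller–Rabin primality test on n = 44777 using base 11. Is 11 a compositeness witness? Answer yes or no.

n − 1 = 44776 = 2^3 · 5597, so s = 3 and d = 5597.
x_0 = 11^5597 mod 44777 = 31027.
x_0 is neither 1 nor 44776, so continue squaring.
x_1 = 31027^2 mod 44777 = 14006.
x_2 = 14006^2 mod 44777 = 44776.
x_2 ≡ −1, so 11 is not a witness.

no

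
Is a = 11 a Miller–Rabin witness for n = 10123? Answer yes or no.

n − 1 = 10122 = 2^1 · 5061, so s = 1 and d = 5061.
Repeated squaring mod 10123: 11^1 ≡ 11, 11^2 ≡ 121, 11^4 ≡ 4518, 11^8 ≡ 4356, 11^16 ≡ 4234, 11^32 ≡ 9046, 11^64 ≡ 5907, 11^128 ≡ 8791, 11^256 ≡ 2699, 11^512 ≡ 6164, 11^1024 ≡ 3277, 11^2048 ≡ 8349, 11^4096 ≡ 8946.
5061 = 4096 + 512 + 256 + 128 + 64 + 4 + 1, so 11^5061 ≡ 8946·6164·2699·8791·5907·4518·11 ≡ 4598 (mod 10123).
x_0 = 11^5061 mod 10123 = 4598.
x_0 ∉ {1, 10122} and s = 1, so 11 is a Miller–Rabin witness and 10123 is composite.

yes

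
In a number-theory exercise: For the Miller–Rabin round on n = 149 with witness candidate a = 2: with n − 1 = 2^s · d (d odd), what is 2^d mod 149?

105

n − 1 = 148 = 2^2 · 37, so s = 2 and d = 37.
2^37 mod 149 = 105.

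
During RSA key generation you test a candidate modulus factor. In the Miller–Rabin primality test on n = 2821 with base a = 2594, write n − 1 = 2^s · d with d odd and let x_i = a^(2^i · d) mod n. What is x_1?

n − 1 = 2820 = 2^2 · 705, so s = 2 and d = 705.
Repeated squaring mod 2821: 2594^1 ≡ 2594, 2594^2 ≡ 751, 2594^4 ≡ 2622, 2594^8 ≡ 107, 2594^16 ≡ 165, 2594^32 ≡ 1836, 2594^64 ≡ 2622, 2594^128 ≡ 107, 2594^256 ≡ 165, 2594^512 ≡ 1836.
705 = 512 + 128 + 64 + 1, so 2594^705 ≡ 1836·107·2622·2594 ≡ 1828 (mod 2821).
x_0 = 1828.
x_1 = 1828^2 mod 2821 = 1520.

1520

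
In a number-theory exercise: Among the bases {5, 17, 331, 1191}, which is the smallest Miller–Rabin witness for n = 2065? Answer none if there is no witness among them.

n − 1 = 2064 = 2^4 · 129, so s = 4 and d = 129.
Base 5: x_0 = 5^129 mod 2065 = 1385. x_0 is neither 1 nor 2064, so continue squaring. x_1 = 1385^2 mod 2065 = 1905. x_2 = 1905^2 mod 2065 = 820. x_3 = 820^2 mod 2065 = 1275. Reached i = s−1 = 3 without hitting −1: 5 is a Miller–Rabin witness and 2065 is composite.
Base 17: x_0 = 17^129 mod 2065 = 1077. x_0 is neither 1 nor 2064, so continue squaring. x_1 = 1077^2 mod 2065 = 1464. x_2 = 1464^2 mod 2065 = 1891. x_3 = 1891^2 mod 2065 = 1366. Reached i = s−1 = 3 without hitting −1: 17 is a Miller–Rabin witness and 2065 is composite.
Base 331: x_0 = 331^129 mod 2065 = 1891. x_0 is neither 1 nor 2064, so continue squaring. x_1 = 1891^2 mod 2065 = 1366. x_2 = 1366^2 mod 2065 = 1261. x_3 = 1261^2 mod 2065 = 71. Reached i = s−1 = 3 without hitting −1: 331 is a Miller–Rabin witness and 2065 is composite.
Base 1191: x_0 = 1191^129 mod 2065 = 526. x_0 is neither 1 nor 2064, so continue squaring. x_1 = 526^2 mod 2065 = 2031. x_2 = 2031^2 mod 2065 = 1156. x_3 = 1156^2 mod 2065 = 281. Reached i = s−1 = 3 without hitting −1: 1191 is a Miller–Rabin witness and 2065 is composite.
The smallest witness among the given bases is 5.

5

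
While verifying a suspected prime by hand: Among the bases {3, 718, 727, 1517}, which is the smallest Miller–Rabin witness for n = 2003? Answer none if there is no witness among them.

n − 1 = 2002 = 2^1 · 1001, so s = 1 and d = 1001.
Base 3: x_0 = 3^1001 mod 2003 = 1. x_0 = 1, so 3 is not a witness.
Base 718: x_0 = 718^1001 mod 2003 = 2002. x_0 = 2002 ≡ −1, so 718 is not a witness.
Base 727: x_0 = 727^1001 mod 2003 = 2002. x_0 = 2002 ≡ −1, so 727 is not a witness.
Base 1517: x_0 = 1517^1001 mod 2003 = 1. x_0 = 1, so 1517 is not a witness.
No listed base is a witness for 2003.

none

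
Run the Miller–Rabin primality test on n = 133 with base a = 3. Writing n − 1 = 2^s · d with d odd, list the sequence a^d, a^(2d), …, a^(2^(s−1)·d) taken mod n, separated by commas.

n − 1 = 132 = 2^2 · 33, so s = 2 and d = 33.
x_0 = 3^33 mod 133 = 69.
x_1 = 69^2 mod 133 = 106.

69, 106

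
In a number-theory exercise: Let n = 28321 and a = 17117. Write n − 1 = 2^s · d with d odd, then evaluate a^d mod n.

6750

n − 1 = 28320 = 2^5 · 885, so s = 5 and d = 885.
17117^885 mod 28321 = 6750.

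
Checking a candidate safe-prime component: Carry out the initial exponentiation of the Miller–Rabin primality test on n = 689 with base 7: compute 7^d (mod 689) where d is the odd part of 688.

461

n − 1 = 688 = 2^4 · 43, so s = 4 and d = 43.
Repeated squaring mod 689: 7^1 ≡ 7, 7^2 ≡ 49, 7^4 ≡ 334, 7^8 ≡ 627, 7^16 ≡ 399, 7^32 ≡ 42.
43 = 32 + 8 + 2 + 1, so 7^43 ≡ 42·627·49·7 ≡ 461 (mod 689).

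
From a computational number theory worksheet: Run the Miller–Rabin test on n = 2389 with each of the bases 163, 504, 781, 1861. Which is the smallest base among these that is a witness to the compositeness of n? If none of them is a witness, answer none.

none

n − 1 = 2388 = 2^2 · 597, so s = 2 and d = 597.
Base 163: x_0 = 163^597 mod 2389 = 2104. x_0 is neither 1 nor 2388, so continue squaring. x_1 = 2104^2 mod 2389 = 2388. x_1 ≡ −1, so 163 is not a witness.
Base 504: x_0 = 504^597 mod 2389 = 2104. x_0 is neither 1 nor 2388, so continue squaring. x_1 = 2104^2 mod 2389 = 2388. x_1 ≡ −1, so 504 is not a witness.
Base 781: x_0 = 781^597 mod 2389 = 2388. x_0 = 2388 ≡ −1, so 781 is not a witness.
Base 1861: x_0 = 1861^597 mod 2389 = 285. x_0 is neither 1 nor 2388, so continue squaring. x_1 = 285^2 mod 2389 = 2388. x_1 ≡ −1, so 1861 is not a witness.
No listed base is a witness for 2389.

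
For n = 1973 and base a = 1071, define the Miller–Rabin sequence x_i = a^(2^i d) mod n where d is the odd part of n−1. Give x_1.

n − 1 = 1972 = 2^2 · 493, so s = 2 and d = 493.
x_0 = 1071^493 mod 1973 = 1714.
x_1 = 1714^2 mod 1973 = 1972.

1972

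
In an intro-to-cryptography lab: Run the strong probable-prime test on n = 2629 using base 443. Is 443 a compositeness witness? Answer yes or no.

yes

n − 1 = 2628 = 2^2 · 657, so s = 2 and d = 657.
Repeated squaring mod 2629: 443^1 ≡ 443, 443^2 ≡ 1703, 443^4 ≡ 422, 443^8 ≡ 1941, 443^16 ≡ 124, 443^32 ≡ 2231, 443^64 ≡ 664, 443^128 ≡ 1853, 443^256 ≡ 135, 443^512 ≡ 2451.
657 = 512 + 128 + 16 + 1, so 443^657 ≡ 2451·1853·124·443 ≡ 1010 (mod 2629).
x_0 = 443^657 mod 2629 = 1010.
x_0 is neither 1 nor 2628, so continue squaring.
x_1 = 1010^2 mod 2629 = 48.
Reached i = s−1 = 1 without hitting −1: 443 is a Miller–Rabin witness and 2629 is composite.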